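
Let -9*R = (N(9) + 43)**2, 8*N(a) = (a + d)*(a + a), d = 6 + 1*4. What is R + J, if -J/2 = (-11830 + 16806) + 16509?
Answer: -6305329/144 ≈ -43787.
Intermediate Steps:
d = 10 (d = 6 + 4 = 10)
N(a) = a*(10 + a)/4 (N(a) = ((a + 10)*(a + a))/8 = ((10 + a)*(2*a))/8 = (2*a*(10 + a))/8 = a*(10 + a)/4)
R = -117649/144 (R = -((1/4)*9*(10 + 9) + 43)**2/9 = -((1/4)*9*19 + 43)**2/9 = -(171/4 + 43)**2/9 = -(343/4)**2/9 = -1/9*117649/16 = -117649/144 ≈ -817.01)
J = -42970 (J = -2*((-11830 + 16806) + 16509) = -2*(4976 + 16509) = -2*21485 = -42970)
R + J = -117649/144 - 42970 = -6305329/144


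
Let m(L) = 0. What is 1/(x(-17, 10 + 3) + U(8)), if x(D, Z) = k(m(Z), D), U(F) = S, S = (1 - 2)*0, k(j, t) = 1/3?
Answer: 3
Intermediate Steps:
k(j, t) = ⅓
S = 0 (S = -1*0 = 0)
U(F) = 0
x(D, Z) = ⅓
1/(x(-17, 10 + 3) + U(8)) = 1/(⅓ + 0) = 1/(⅓) = 3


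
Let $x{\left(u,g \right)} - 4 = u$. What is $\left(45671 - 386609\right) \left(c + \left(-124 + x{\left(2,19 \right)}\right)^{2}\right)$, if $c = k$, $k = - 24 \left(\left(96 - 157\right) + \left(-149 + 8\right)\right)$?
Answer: $-6400088136$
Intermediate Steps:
$x{\left(u,g \right)} = 4 + u$
$k = 4848$ ($k = - 24 \left(\left(96 - 157\right) - 141\right) = - 24 \left(-61 - 141\right) = \left(-24\right) \left(-202\right) = 4848$)
$c = 4848$
$\left(45671 - 386609\right) \left(c + \left(-124 + x{\left(2,19 \right)}\right)^{2}\right) = \left(45671 - 386609\right) \left(4848 + \left(-124 + \left(4 + 2\right)\right)^{2}\right) = - 340938 \left(4848 + \left(-124 + 6\right)^{2}\right) = - 340938 \left(4848 + \left(-118\right)^{2}\right) = - 340938 \left(4848 + 13924\right) = \left(-340938\right) 18772 = -6400088136$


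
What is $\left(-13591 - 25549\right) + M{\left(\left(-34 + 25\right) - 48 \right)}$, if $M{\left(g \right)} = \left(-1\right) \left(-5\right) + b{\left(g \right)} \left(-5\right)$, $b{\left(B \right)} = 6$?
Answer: $-39165$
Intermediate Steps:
$M{\left(g \right)} = -25$ ($M{\left(g \right)} = \left(-1\right) \left(-5\right) + 6 \left(-5\right) = 5 - 30 = -25$)
$\left(-13591 - 25549\right) + M{\left(\left(-34 + 25\right) - 48 \right)} = \left(-13591 - 25549\right) - 25 = -39140 - 25 = -39165$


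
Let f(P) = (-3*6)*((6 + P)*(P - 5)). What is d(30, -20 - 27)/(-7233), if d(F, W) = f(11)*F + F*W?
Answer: 18830/2411 ≈ 7.8100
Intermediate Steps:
f(P) = -18*(-5 + P)*(6 + P) (f(P) = -18*(6 + P)*(-5 + P) = -18*(-5 + P)*(6 + P))
d(F, W) = -1836*F + F*W (d(F, W) = (540 - 18*11 - 18*11²)*F + F*W = (540 - 198 - 18*121)*F + F*W = (540 - 198 - 2178)*F + F*W = -1836*F + F*W)
d(30, -20 - 27)/(-7233) = (30*(-1836 + (-20 - 27)))/(-7233) = (30*(-1836 - 47))*(-1/7233) = (30*(-1883))*(-1/7233) = -56490*(-1/7233) = 18830/2411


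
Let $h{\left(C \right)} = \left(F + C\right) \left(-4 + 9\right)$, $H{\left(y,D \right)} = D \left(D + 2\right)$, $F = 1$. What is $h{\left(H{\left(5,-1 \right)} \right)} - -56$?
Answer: $56$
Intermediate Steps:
$H{\left(y,D \right)} = D \left(2 + D\right)$
$h{\left(C \right)} = 5 + 5 C$ ($h{\left(C \right)} = \left(1 + C\right) \left(-4 + 9\right) = \left(1 + C\right) 5 = 5 + 5 C$)
$h{\left(H{\left(5,-1 \right)} \right)} - -56 = \left(5 + 5 \left(- (2 - 1)\right)\right) - -56 = \left(5 + 5 \left(\left(-1\right) 1\right)\right) + 56 = \left(5 + 5 \left(-1\right)\right) + 56 = \left(5 - 5\right) + 56 = 0 + 56 = 56$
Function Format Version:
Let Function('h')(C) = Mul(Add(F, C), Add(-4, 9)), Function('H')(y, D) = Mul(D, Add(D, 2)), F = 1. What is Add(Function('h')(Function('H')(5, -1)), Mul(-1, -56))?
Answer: 56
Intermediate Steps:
Function('H')(y, D) = Mul(D, Add(2, D))
Function('h')(C) = Add(5, Mul(5, C)) (Function('h')(C) = Mul(Add(1, C), Add(-4, 9)) = Mul(Add(1, C), 5) = Add(5, Mul(5, C)))
Add(Function('h')(Function('H')(5, -1)), Mul(-1, -56)) = Add(Add(5, Mul(5, Mul(-1, Add(2, -1)))), Mul(-1, -56)) = Add(Add(5, Mul(5, Mul(-1, 1))), 56) = Add(Add(5, Mul(5, -1)), 56) = Add(Add(5, -5), 56) = Add(0, 56) = 56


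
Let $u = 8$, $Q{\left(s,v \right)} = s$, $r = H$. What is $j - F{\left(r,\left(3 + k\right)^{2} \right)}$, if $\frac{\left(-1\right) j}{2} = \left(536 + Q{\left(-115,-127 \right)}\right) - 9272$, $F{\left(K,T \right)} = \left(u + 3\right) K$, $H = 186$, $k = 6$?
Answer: $15656$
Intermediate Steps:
$r = 186$
$F{\left(K,T \right)} = 11 K$ ($F{\left(K,T \right)} = \left(8 + 3\right) K = 11 K$)
$j = 17702$ ($j = - 2 \left(\left(536 - 115\right) - 9272\right) = - 2 \left(421 - 9272\right) = \left(-2\right) \left(-8851\right) = 17702$)
$j - F{\left(r,\left(3 + k\right)^{2} \right)} = 17702 - 11 \cdot 186 = 17702 - 2046 = 15656$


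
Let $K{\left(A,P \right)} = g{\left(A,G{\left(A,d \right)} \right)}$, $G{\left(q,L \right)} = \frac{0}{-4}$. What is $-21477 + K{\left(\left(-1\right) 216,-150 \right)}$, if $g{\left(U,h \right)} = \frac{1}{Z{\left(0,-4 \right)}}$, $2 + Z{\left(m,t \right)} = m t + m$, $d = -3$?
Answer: $- \frac{42955}{2} \approx -21478.0$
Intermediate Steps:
$G{\left(q,L \right)} = 0$ ($G{\left(q,L \right)} = 0 \left(- \frac{1}{4}\right) = 0$)
$Z{\left(m,t \right)} = -2 + m + m t$ ($Z{\left(m,t \right)} = -2 + \left(m t + m\right) = -2 + \left(m + m t\right) = -2 + m + m t$)
$g{\left(U,h \right)} = - \frac{1}{2}$ ($g{\left(U,h \right)} = \frac{1}{-2 + 0 + 0 \left(-4\right)} = \frac{1}{-2 + 0 + 0} = \frac{1}{-2} = - \frac{1}{2}$)
$K{\left(A,P \right)} = - \frac{1}{2}$
$-21477 + K{\left(\left(-1\right) 216,-150 \right)} = -21477 - \frac{1}{2} = - \frac{42955}{2}$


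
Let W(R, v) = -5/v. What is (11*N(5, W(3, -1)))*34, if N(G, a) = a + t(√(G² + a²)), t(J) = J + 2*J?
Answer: 1870 + 5610*√2 ≈ 9803.7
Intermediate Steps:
t(J) = 3*J
N(G, a) = a + 3*√(G² + a²)
(11*N(5, W(3, -1)))*34 = (11*(-5/(-1) + 3*√(5² + (-5/(-1))²)))*34 = (11*(-5*(-1) + 3*√(25 + (-5*(-1))²)))*34 = (11*(5 + 3*√(25 + 5²)))*34 = (11*(5 + 3*√(25 + 25)))*34 = (11*(5 + 3*√50))*34 = (11*(5 + 3*(5*√2)))*34 = (11*(5 + 15*√2))*34 = (55 + 165*√2)*34 = 1870 + 5610*√2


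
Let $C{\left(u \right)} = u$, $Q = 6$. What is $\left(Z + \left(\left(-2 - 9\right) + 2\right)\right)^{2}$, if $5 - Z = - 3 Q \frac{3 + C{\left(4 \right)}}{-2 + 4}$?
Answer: $3481$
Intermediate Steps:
$Z = 68$ ($Z = 5 - \left(-3\right) 6 \frac{3 + 4}{-2 + 4} = 5 - - 18 \cdot \frac{7}{2} = 5 - - 18 \cdot 7 \cdot \frac{1}{2} = 5 - \left(-18\right) \frac{7}{2} = 5 - -63 = 5 + 63 = 68$)
$\left(Z + \left(\left(-2 - 9\right) + 2\right)\right)^{2} = \left(68 + \left(\left(-2 - 9\right) + 2\right)\right)^{2} = \left(68 + \left(-11 + 2\right)\right)^{2} = \left(68 - 9\right)^{2} = 59^{2} = 3481$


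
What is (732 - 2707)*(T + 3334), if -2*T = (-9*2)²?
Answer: -6264700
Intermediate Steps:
T = -162 (T = -(-9*2)²/2 = -½*(-18)² = -½*324 = -162)
(732 - 2707)*(T + 3334) = (732 - 2707)*(-162 + 3334) = -1975*3172 = -6264700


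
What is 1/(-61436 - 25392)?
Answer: -1/86828 ≈ -1.1517e-5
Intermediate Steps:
1/(-61436 - 25392) = 1/(-86828) = -1/86828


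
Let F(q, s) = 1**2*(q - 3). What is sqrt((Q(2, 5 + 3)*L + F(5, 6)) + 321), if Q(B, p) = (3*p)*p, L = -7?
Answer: I*sqrt(1021) ≈ 31.953*I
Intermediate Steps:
F(q, s) = -3 + q (F(q, s) = 1*(-3 + q) = -3 + q)
Q(B, p) = 3*p**2
sqrt((Q(2, 5 + 3)*L + F(5, 6)) + 321) = sqrt(((3*(5 + 3)**2)*(-7) + (-3 + 5)) + 321) = sqrt(((3*8**2)*(-7) + 2) + 321) = sqrt(((3*64)*(-7) + 2) + 321) = sqrt((192*(-7) + 2) + 321) = sqrt((-1344 + 2) + 321) = sqrt(-1342 + 321) = sqrt(-1021) = I*sqrt(1021)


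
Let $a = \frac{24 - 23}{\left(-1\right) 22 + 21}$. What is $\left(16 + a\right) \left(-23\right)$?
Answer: $-345$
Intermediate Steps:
$a = -1$ ($a = 1 \frac{1}{-22 + 21} = 1 \frac{1}{-1} = 1 \left(-1\right) = -1$)
$\left(16 + a\right) \left(-23\right) = \left(16 - 1\right) \left(-23\right) = 15 \left(-23\right) = -345$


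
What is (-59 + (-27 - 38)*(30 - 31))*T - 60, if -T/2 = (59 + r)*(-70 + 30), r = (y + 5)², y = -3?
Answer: 30180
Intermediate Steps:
r = 4 (r = (-3 + 5)² = 2² = 4)
T = 5040 (T = -2*(59 + 4)*(-70 + 30) = -126*(-40) = -2*(-2520) = 5040)
(-59 + (-27 - 38)*(30 - 31))*T - 60 = (-59 + (-27 - 38)*(30 - 31))*5040 - 60 = (-59 - 65*(-1))*5040 - 60 = (-59 + 65)*5040 - 60 = 6*5040 - 60 = 30240 - 60 = 30180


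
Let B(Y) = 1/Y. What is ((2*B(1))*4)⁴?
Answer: 4096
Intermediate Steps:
((2*B(1))*4)⁴ = ((2/1)*4)⁴ = ((2*1)*4)⁴ = (2*4)⁴ = 8⁴ = 4096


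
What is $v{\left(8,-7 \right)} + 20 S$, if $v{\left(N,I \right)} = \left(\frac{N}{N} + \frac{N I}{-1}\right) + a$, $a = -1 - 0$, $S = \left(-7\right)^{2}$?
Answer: $1036$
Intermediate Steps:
$S = 49$
$a = -1$ ($a = -1 + 0 = -1$)
$v{\left(N,I \right)} = - I N$ ($v{\left(N,I \right)} = \left(\frac{N}{N} + \frac{N I}{-1}\right) - 1 = \left(1 + I N \left(-1\right)\right) - 1 = \left(1 - I N\right) - 1 = - I N$)
$v{\left(8,-7 \right)} + 20 S = \left(-1\right) \left(-7\right) 8 + 20 \cdot 49 = 56 + 980 = 1036$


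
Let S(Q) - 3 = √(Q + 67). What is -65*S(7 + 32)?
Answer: -195 - 65*√106 ≈ -864.22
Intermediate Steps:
S(Q) = 3 + √(67 + Q) (S(Q) = 3 + √(Q + 67) = 3 + √(67 + Q))
-65*S(7 + 32) = -65*(3 + √(67 + (7 + 32))) = -65*(3 + √(67 + 39)) = -65*(3 + √106) = -195 - 65*√106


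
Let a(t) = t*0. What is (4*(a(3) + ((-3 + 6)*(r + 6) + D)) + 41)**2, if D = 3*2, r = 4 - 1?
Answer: 29929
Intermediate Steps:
r = 3
D = 6
a(t) = 0
(4*(a(3) + ((-3 + 6)*(r + 6) + D)) + 41)**2 = (4*(0 + ((-3 + 6)*(3 + 6) + 6)) + 41)**2 = (4*(0 + (3*9 + 6)) + 41)**2 = (4*(0 + (27 + 6)) + 41)**2 = (4*(0 + 33) + 41)**2 = (4*33 + 41)**2 = (132 + 41)**2 = 173**2 = 29929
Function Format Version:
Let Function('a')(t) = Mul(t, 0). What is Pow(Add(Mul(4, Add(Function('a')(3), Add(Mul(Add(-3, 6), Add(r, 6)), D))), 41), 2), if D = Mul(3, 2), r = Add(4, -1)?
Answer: 29929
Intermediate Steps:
r = 3
D = 6
Function('a')(t) = 0
Pow(Add(Mul(4, Add(Function('a')(3), Add(Mul(Add(-3, 6), Add(r, 6)), D))), 41), 2) = Pow(Add(Mul(4, Add(0, Add(Mul(Add(-3, 6), Add(3, 6)), 6))), 41), 2) = Pow(Add(Mul(4, Add(0, Add(Mul(3, 9), 6))), 41), 2) = Pow(Add(Mul(4, Add(0, Add(27, 6))), 41), 2) = Pow(Add(Mul(4, Add(0, 33)), 41), 2) = Pow(Add(Mul(4, 33), 41), 2) = Pow(Add(132, 41), 2) = Pow(173, 2) = 29929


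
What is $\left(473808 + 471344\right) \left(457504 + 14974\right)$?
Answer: $446563526656$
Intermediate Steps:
$\left(473808 + 471344\right) \left(457504 + 14974\right) = 945152 \cdot 472478 = 446563526656$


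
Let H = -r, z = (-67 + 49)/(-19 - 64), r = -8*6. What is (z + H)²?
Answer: 16016004/6889 ≈ 2324.9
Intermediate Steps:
r = -48
z = 18/83 (z = -18/(-83) = -18*(-1/83) = 18/83 ≈ 0.21687)
H = 48 (H = -1*(-48) = 48)
(z + H)² = (18/83 + 48)² = (4002/83)² = 16016004/6889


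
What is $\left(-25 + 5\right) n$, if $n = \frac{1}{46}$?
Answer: $- \frac{10}{23} \approx -0.43478$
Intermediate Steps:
$n = \frac{1}{46} \approx 0.021739$
$\left(-25 + 5\right) n = \left(-25 + 5\right) \frac{1}{46} = \left(-20\right) \frac{1}{46} = - \frac{10}{23}$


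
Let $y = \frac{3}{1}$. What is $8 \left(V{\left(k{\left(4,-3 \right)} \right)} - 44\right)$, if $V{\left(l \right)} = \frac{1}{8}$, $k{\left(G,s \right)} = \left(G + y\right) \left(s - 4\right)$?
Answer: $-351$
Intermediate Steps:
$y = 3$ ($y = 3 \cdot 1 = 3$)
$k{\left(G,s \right)} = \left(-4 + s\right) \left(3 + G\right)$ ($k{\left(G,s \right)} = \left(G + 3\right) \left(s - 4\right) = \left(3 + G\right) \left(-4 + s\right) = \left(-4 + s\right) \left(3 + G\right)$)
$V{\left(l \right)} = \frac{1}{8}$
$8 \left(V{\left(k{\left(4,-3 \right)} \right)} - 44\right) = 8 \left(\frac{1}{8} - 44\right) = 8 \left(- \frac{351}{8}\right) = -351$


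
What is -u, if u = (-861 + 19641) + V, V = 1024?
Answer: -19804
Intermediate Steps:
u = 19804 (u = (-861 + 19641) + 1024 = 18780 + 1024 = 19804)
-u = -1*19804 = -19804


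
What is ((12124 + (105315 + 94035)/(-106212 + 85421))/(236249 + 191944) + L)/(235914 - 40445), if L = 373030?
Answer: 3320922455989624/1740174630235947 ≈ 1.9084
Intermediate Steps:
((12124 + (105315 + 94035)/(-106212 + 85421))/(236249 + 191944) + L)/(235914 - 40445) = ((12124 + (105315 + 94035)/(-106212 + 85421))/(236249 + 191944) + 373030)/(235914 - 40445) = ((12124 + 199350/(-20791))/428193 + 373030)/195469 = ((12124 + 199350*(-1/20791))*(1/428193) + 373030)*(1/195469) = ((12124 - 199350/20791)*(1/428193) + 373030)*(1/195469) = ((251870734/20791)*(1/428193) + 373030)*(1/195469) = (251870734/8902560663 + 373030)*(1/195469) = (3320922455989624/8902560663)*(1/195469) = 3320922455989624/1740174630235947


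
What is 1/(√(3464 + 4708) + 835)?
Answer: 835/689053 - 6*√227/689053 ≈ 0.0010806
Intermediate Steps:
1/(√(3464 + 4708) + 835) = 1/(√8172 + 835) = 1/(6*√227 + 835) = 1/(835 + 6*√227)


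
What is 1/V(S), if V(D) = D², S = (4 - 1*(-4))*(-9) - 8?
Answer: 1/6400 ≈ 0.00015625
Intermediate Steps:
S = -80 (S = (4 + 4)*(-9) - 8 = 8*(-9) - 8 = -72 - 8 = -80)
1/V(S) = 1/((-80)²) = 1/6400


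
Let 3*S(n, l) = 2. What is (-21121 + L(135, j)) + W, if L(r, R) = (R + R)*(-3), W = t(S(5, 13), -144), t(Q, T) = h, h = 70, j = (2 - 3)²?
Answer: -21057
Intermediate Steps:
j = 1 (j = (-1)² = 1)
S(n, l) = ⅔ (S(n, l) = (⅓)*2 = ⅔)
t(Q, T) = 70
W = 70
L(r, R) = -6*R (L(r, R) = (2*R)*(-3) = -6*R)
(-21121 + L(135, j)) + W = (-21121 - 6*1) + 70 = (-21121 - 6) + 70 = -21127 + 70 = -21057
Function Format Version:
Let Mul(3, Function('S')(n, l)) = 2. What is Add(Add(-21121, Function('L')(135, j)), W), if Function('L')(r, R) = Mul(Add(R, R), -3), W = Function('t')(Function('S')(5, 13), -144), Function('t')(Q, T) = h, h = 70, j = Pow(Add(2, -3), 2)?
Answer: -21057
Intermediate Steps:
j = 1 (j = Pow(-1, 2) = 1)
Function('S')(n, l) = Rational(2, 3) (Function('S')(n, l) = Mul(Rational(1, 3), 2) = Rational(2, 3))
Function('t')(Q, T) = 70
W = 70
Function('L')(r, R) = Mul(-6, R) (Function('L')(r, R) = Mul(Mul(2, R), -3) = Mul(-6, R))
Add(Add(-21121, Function('L')(135, j)), W) = Add(Add(-21121, Mul(-6, 1)), 70) = Add(Add(-21121, -6), 70) = Add(-21127, 70) = -21057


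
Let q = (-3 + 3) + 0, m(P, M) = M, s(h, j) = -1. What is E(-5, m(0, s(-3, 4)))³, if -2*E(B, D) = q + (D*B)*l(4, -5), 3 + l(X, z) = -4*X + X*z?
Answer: 7414875/8 ≈ 9.2686e+5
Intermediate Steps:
l(X, z) = -3 - 4*X + X*z (l(X, z) = -3 + (-4*X + X*z) = -3 - 4*X + X*z)
q = 0 (q = 0 + 0 = 0)
E(B, D) = 39*B*D/2 (E(B, D) = -(0 + (D*B)*(-3 - 4*4 + 4*(-5)))/2 = -(0 + (B*D)*(-3 - 16 - 20))/2 = -(0 + (B*D)*(-39))/2 = -(0 - 39*B*D)/2 = -(-39)*B*D/2 = 39*B*D/2)
E(-5, m(0, s(-3, 4)))³ = ((39/2)*(-5)*(-1))³ = (195/2)³ = 7414875/8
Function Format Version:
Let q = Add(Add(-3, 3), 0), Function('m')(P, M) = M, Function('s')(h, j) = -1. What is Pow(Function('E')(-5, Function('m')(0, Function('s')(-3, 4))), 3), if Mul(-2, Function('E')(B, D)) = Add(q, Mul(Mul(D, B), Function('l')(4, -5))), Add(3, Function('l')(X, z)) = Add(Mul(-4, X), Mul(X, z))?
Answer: Rational(7414875, 8) ≈ 9.2686e+5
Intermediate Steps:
Function('l')(X, z) = Add(-3, Mul(-4, X), Mul(X, z)) (Function('l')(X, z) = Add(-3, Add(Mul(-4, X), Mul(X, z))) = Add(-3, Mul(-4, X), Mul(X, z)))
q = 0 (q = Add(0, 0) = 0)
Function('E')(B, D) = Mul(Rational(39, 2), B, D) (Function('E')(B, D) = Mul(Rational(-1, 2), Add(0, Mul(Mul(D, B), Add(-3, Mul(-4, 4), Mul(4, -5))))) = Mul(Rational(-1, 2), Add(0, Mul(Mul(B, D), Add(-3, -16, -20)))) = Mul(Rational(-1, 2), Add(0, Mul(Mul(B, D), -39))) = Mul(Rational(-1, 2), Add(0, Mul(-39, B, D))) = Mul(Rational(-1, 2), Mul(-39, B, D)) = Mul(Rational(39, 2), B, D))
Pow(Function('E')(-5, Function('m')(0, Function('s')(-3, 4))), 3) = Pow(Mul(Rational(39, 2), -5, -1), 3) = Pow(Rational(195, 2), 3) = Rational(7414875, 8)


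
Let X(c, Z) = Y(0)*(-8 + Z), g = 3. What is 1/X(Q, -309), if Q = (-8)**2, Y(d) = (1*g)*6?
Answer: -1/5706 ≈ -0.00017525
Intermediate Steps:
Y(d) = 18 (Y(d) = (1*3)*6 = 3*6 = 18)
Q = 64
X(c, Z) = -144 + 18*Z (X(c, Z) = 18*(-8 + Z) = -144 + 18*Z)
1/X(Q, -309) = 1/(-144 + 18*(-309)) = 1/(-144 - 5562) = 1/(-5706) = -1/5706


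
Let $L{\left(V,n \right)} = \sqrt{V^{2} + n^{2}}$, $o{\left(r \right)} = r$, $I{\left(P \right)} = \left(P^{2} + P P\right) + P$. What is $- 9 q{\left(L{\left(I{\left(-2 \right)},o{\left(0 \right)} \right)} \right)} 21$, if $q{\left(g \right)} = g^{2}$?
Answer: $-6804$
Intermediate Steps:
$I{\left(P \right)} = P + 2 P^{2}$ ($I{\left(P \right)} = \left(P^{2} + P^{2}\right) + P = 2 P^{2} + P = P + 2 P^{2}$)
$- 9 q{\left(L{\left(I{\left(-2 \right)},o{\left(0 \right)} \right)} \right)} 21 = - 9 \left(\sqrt{\left(- 2 \left(1 + 2 \left(-2\right)\right)\right)^{2} + 0^{2}}\right)^{2} \cdot 21 = - 9 \left(\sqrt{\left(- 2 \left(1 - 4\right)\right)^{2} + 0}\right)^{2} \cdot 21 = - 9 \left(\sqrt{\left(\left(-2\right) \left(-3\right)\right)^{2} + 0}\right)^{2} \cdot 21 = - 9 \left(\sqrt{6^{2} + 0}\right)^{2} \cdot 21 = - 9 \left(\sqrt{36 + 0}\right)^{2} \cdot 21 = - 9 \left(\sqrt{36}\right)^{2} \cdot 21 = - 9 \cdot 6^{2} \cdot 21 = \left(-9\right) 36 \cdot 21 = \left(-324\right) 21 = -6804$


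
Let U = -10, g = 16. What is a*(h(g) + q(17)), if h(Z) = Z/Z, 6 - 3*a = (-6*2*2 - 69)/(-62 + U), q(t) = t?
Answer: 113/4 ≈ 28.250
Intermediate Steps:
a = 113/72 (a = 2 - (-6*2*2 - 69)/(3*(-62 - 10)) = 2 - (-12*2 - 69)/(3*(-72)) = 2 - (-24 - 69)*(-1)/(3*72) = 2 - (-31)*(-1)/72 = 2 - 1/3*31/24 = 2 - 31/72 = 113/72 ≈ 1.5694)
h(Z) = 1
a*(h(g) + q(17)) = 113*(1 + 17)/72 = (113/72)*18 = 113/4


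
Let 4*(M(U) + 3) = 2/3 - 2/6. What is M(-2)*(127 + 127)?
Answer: -4445/6 ≈ -740.83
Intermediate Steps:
M(U) = -35/12 (M(U) = -3 + (2/3 - 2/6)/4 = -3 + (2*(⅓) - 2*⅙)/4 = -3 + (⅔ - ⅓)/4 = -3 + (¼)*(⅓) = -3 + 1/12 = -35/12)
M(-2)*(127 + 127) = -35*(127 + 127)/12 = -35/12*254 = -4445/6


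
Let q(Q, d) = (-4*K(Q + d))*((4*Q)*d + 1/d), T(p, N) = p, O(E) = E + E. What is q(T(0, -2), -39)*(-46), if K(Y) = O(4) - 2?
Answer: -368/13 ≈ -28.308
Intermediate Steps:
O(E) = 2*E
K(Y) = 6 (K(Y) = 2*4 - 2 = 8 - 2 = 6)
q(Q, d) = -24/d - 96*Q*d (q(Q, d) = (-4*6)*((4*Q)*d + 1/d) = -24*(4*Q*d + 1/d) = -24*(1/d + 4*Q*d) = -24/d - 96*Q*d)
q(T(0, -2), -39)*(-46) = (-24/(-39) - 96*0*(-39))*(-46) = (-24*(-1/39) + 0)*(-46) = (8/13 + 0)*(-46) = (8/13)*(-46) = -368/13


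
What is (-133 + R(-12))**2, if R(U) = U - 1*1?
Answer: 21316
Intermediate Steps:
R(U) = -1 + U (R(U) = U - 1 = -1 + U)
(-133 + R(-12))**2 = (-133 + (-1 - 12))**2 = (-133 - 13)**2 = (-146)**2 = 21316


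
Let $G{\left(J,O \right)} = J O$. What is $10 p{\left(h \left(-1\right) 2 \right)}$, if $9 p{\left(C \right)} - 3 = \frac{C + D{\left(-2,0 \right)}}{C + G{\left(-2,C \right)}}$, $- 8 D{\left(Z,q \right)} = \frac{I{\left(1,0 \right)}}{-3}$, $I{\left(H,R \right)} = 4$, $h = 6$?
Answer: $\frac{725}{324} \approx 2.2377$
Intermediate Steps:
$D{\left(Z,q \right)} = \frac{1}{6}$ ($D{\left(Z,q \right)} = - \frac{4 \frac{1}{-3}}{8} = - \frac{4 \left(- \frac{1}{3}\right)}{8} = \left(- \frac{1}{8}\right) \left(- \frac{4}{3}\right) = \frac{1}{6}$)
$p{\left(C \right)} = \frac{1}{3} - \frac{\frac{1}{6} + C}{9 C}$ ($p{\left(C \right)} = \frac{1}{3} + \frac{\left(C + \frac{1}{6}\right) \frac{1}{C - 2 C}}{9} = \frac{1}{3} + \frac{\left(\frac{1}{6} + C\right) \frac{1}{\left(-1\right) C}}{9} = \frac{1}{3} + \frac{\left(\frac{1}{6} + C\right) \left(- \frac{1}{C}\right)}{9} = \frac{1}{3} + \frac{\left(-1\right) \frac{1}{C} \left(\frac{1}{6} + C\right)}{9} = \frac{1}{3} - \frac{\frac{1}{6} + C}{9 C}$)
$10 p{\left(h \left(-1\right) 2 \right)} = 10 \frac{-1 + 12 \cdot 6 \left(-1\right) 2}{54 \cdot 6 \left(-1\right) 2} = 10 \frac{-1 + 12 \left(\left(-6\right) 2\right)}{54 \left(\left(-6\right) 2\right)} = 10 \frac{-1 + 12 \left(-12\right)}{54 \left(-12\right)} = 10 \cdot \frac{1}{54} \left(- \frac{1}{12}\right) \left(-1 - 144\right) = 10 \cdot \frac{1}{54} \left(- \frac{1}{12}\right) \left(-145\right) = 10 \cdot \frac{145}{648} = \frac{725}{324}$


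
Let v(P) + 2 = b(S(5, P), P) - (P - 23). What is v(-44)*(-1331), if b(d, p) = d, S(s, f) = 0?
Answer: -86515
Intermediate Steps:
v(P) = 21 - P (v(P) = -2 + (0 - (P - 23)) = -2 + (0 - (-23 + P)) = -2 + (0 + (23 - P)) = -2 + (23 - P) = 21 - P)
v(-44)*(-1331) = (21 - 1*(-44))*(-1331) = (21 + 44)*(-1331) = 65*(-1331) = -86515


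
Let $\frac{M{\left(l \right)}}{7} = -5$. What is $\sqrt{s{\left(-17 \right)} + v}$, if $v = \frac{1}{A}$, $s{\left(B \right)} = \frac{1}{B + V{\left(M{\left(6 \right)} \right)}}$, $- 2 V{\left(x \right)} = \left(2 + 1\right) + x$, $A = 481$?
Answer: $\frac{4 i \sqrt{14430}}{481} \approx 0.99896 i$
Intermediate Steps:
$M{\left(l \right)} = -35$ ($M{\left(l \right)} = 7 \left(-5\right) = -35$)
$V{\left(x \right)} = - \frac{3}{2} - \frac{x}{2}$ ($V{\left(x \right)} = - \frac{\left(2 + 1\right) + x}{2} = - \frac{3 + x}{2} = - \frac{3}{2} - \frac{x}{2}$)
$s{\left(B \right)} = \frac{1}{16 + B}$ ($s{\left(B \right)} = \frac{1}{B - -16} = \frac{1}{B + \left(- \frac{3}{2} + \frac{35}{2}\right)} = \frac{1}{B + 16} = \frac{1}{16 + B}$)
$v = \frac{1}{481} \approx 0.002079$
$\sqrt{s{\left(-17 \right)} + v} = \sqrt{\frac{1}{16 - 17} + \frac{1}{481}} = \sqrt{\frac{1}{-1} + \frac{1}{481}} = \sqrt{-1 + \frac{1}{481}} = \sqrt{- \frac{480}{481}} = \frac{4 i \sqrt{14430}}{481}$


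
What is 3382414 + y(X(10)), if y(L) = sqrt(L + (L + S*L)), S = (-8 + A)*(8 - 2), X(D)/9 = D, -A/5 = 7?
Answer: 3382414 + 48*I*sqrt(10) ≈ 3.3824e+6 + 151.79*I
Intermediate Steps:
A = -35 (A = -5*7 = -35)
X(D) = 9*D
S = -258 (S = (-8 - 35)*(8 - 2) = -43*6 = -258)
y(L) = 16*sqrt(-L) (y(L) = sqrt(L + (L - 258*L)) = sqrt(L - 257*L) = sqrt(-256*L) = 16*sqrt(-L))
3382414 + y(X(10)) = 3382414 + 16*sqrt(-9*10) = 3382414 + 16*sqrt(-1*90) = 3382414 + 16*sqrt(-90) = 3382414 + 16*(3*I*sqrt(10)) = 3382414 + 48*I*sqrt(10)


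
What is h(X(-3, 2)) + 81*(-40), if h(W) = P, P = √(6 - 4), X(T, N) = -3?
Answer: -3240 + √2 ≈ -3238.6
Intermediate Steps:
P = √2 ≈ 1.4142
h(W) = √2
h(X(-3, 2)) + 81*(-40) = √2 + 81*(-40) = √2 - 3240 = -3240 + √2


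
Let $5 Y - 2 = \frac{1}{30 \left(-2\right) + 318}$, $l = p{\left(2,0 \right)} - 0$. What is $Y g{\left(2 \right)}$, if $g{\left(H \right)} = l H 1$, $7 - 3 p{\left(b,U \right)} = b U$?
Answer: $\frac{3619}{1935} \approx 1.8703$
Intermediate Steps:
$p{\left(b,U \right)} = \frac{7}{3} - \frac{U b}{3}$ ($p{\left(b,U \right)} = \frac{7}{3} - \frac{b U}{3} = \frac{7}{3} - \frac{U b}{3}$)
$l = \frac{7}{3}$ ($l = \left(\frac{7}{3} - 0 \cdot 2\right) - 0 = \left(\frac{7}{3} + 0\right) + 0 = \frac{7}{3} + 0 = \frac{7}{3} \approx 2.3333$)
$g{\left(H \right)} = \frac{7 H}{3}$ ($g{\left(H \right)} = \frac{7 H}{3} \cdot 1 = \frac{7 H}{3}$)
$Y = \frac{517}{1290}$ ($Y = \frac{2}{5} + \frac{1}{5 \left(30 \left(-2\right) + 318\right)} = \frac{2}{5} + \frac{1}{5 \left(-60 + 318\right)} = \frac{2}{5} + \frac{1}{5 \cdot 258} = \frac{2}{5} + \frac{1}{5} \cdot \frac{1}{258} = \frac{2}{5} + \frac{1}{1290} = \frac{517}{1290} \approx 0.40077$)
$Y g{\left(2 \right)} = \frac{517 \cdot \frac{7}{3} \cdot 2}{1290} = \frac{517}{1290} \cdot \frac{14}{3} = \frac{3619}{1935}$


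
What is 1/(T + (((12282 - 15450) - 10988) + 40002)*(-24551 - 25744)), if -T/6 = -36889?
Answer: -1/1299703236 ≈ -7.6941e-10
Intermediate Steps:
T = 221334 (T = -6*(-36889) = 221334)
1/(T + (((12282 - 15450) - 10988) + 40002)*(-24551 - 25744)) = 1/(221334 + (((12282 - 15450) - 10988) + 40002)*(-24551 - 25744)) = 1/(221334 + ((-3168 - 10988) + 40002)*(-50295)) = 1/(221334 + (-14156 + 40002)*(-50295)) = 1/(221334 + 25846*(-50295)) = 1/(221334 - 1299924570) = 1/(-1299703236) = -1/1299703236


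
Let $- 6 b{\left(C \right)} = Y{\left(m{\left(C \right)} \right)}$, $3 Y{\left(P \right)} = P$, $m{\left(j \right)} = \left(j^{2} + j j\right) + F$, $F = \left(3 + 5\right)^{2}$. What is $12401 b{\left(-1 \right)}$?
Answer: $- \frac{136411}{3} \approx -45470.0$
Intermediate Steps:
$F = 64$ ($F = 8^{2} = 64$)
$m{\left(j \right)} = 64 + 2 j^{2}$ ($m{\left(j \right)} = \left(j^{2} + j j\right) + 64 = \left(j^{2} + j^{2}\right) + 64 = 2 j^{2} + 64 = 64 + 2 j^{2}$)
$Y{\left(P \right)} = \frac{P}{3}$
$b{\left(C \right)} = - \frac{32}{9} - \frac{C^{2}}{9}$ ($b{\left(C \right)} = - \frac{\frac{1}{3} \left(64 + 2 C^{2}\right)}{6} = - \frac{\frac{64}{3} + \frac{2 C^{2}}{3}}{6} = - \frac{32}{9} - \frac{C^{2}}{9}$)
$12401 b{\left(-1 \right)} = 12401 \left(- \frac{32}{9} - \frac{\left(-1\right)^{2}}{9}\right) = 12401 \left(- \frac{32}{9} - \frac{1}{9}\right) = 12401 \left(- \frac{11}{3}\right) = - \frac{136411}{3}$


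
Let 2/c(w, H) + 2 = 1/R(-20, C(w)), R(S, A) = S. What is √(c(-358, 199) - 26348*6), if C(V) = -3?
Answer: 4*I*√16609223/41 ≈ 397.6*I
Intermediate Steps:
c(w, H) = -40/41 (c(w, H) = 2/(-2 + 1/(-20)) = 2/(-2 - 1/20) = 2/(-41/20) = 2*(-20/41) = -40/41)
√(c(-358, 199) - 26348*6) = √(-40/41 - 26348*6) = √(-40/41 - 158088) = √(-6481648/41) = 4*I*√16609223/41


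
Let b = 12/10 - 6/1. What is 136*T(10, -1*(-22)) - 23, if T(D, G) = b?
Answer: -3379/5 ≈ -675.80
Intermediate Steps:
b = -24/5 (b = 12*(⅒) - 6*1 = 6/5 - 6 = -24/5 ≈ -4.8000)
T(D, G) = -24/5
136*T(10, -1*(-22)) - 23 = 136*(-24/5) - 23 = -3264/5 - 23 = -3379/5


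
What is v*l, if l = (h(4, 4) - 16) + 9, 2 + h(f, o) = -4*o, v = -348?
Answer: 8700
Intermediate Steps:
h(f, o) = -2 - 4*o
l = -25 (l = ((-2 - 4*4) - 16) + 9 = ((-2 - 16) - 16) + 9 = (-18 - 16) + 9 = -34 + 9 = -25)
v*l = -348*(-25) = 8700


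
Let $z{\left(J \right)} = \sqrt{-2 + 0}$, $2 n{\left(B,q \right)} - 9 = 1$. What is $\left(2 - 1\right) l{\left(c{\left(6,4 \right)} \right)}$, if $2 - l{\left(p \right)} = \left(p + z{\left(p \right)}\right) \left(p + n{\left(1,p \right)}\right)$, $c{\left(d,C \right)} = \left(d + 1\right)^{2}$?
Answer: $-2644 - 54 i \sqrt{2} \approx -2644.0 - 76.368 i$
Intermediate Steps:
$n{\left(B,q \right)} = 5$ ($n{\left(B,q \right)} = \frac{9}{2} + \frac{1}{2} \cdot 1 = \frac{9}{2} + \frac{1}{2} = 5$)
$z{\left(J \right)} = i \sqrt{2}$ ($z{\left(J \right)} = \sqrt{-2} = i \sqrt{2}$)
$c{\left(d,C \right)} = \left(1 + d\right)^{2}$
$l{\left(p \right)} = 2 - \left(5 + p\right) \left(p + i \sqrt{2}\right)$ ($l{\left(p \right)} = 2 - \left(p + i \sqrt{2}\right) \left(p + 5\right) = 2 - \left(p + i \sqrt{2}\right) \left(5 + p\right) = 2 - \left(5 + p\right) \left(p + i \sqrt{2}\right)$)
$\left(2 - 1\right) l{\left(c{\left(6,4 \right)} \right)} = \left(2 - 1\right) \left(2 - \left(\left(1 + 6\right)^{2}\right)^{2} - 5 \left(1 + 6\right)^{2} - 5 i \sqrt{2} - i \left(1 + 6\right)^{2} \sqrt{2}\right) = 1 \left(2 - \left(7^{2}\right)^{2} - 5 \cdot 7^{2} - 5 i \sqrt{2} - i 7^{2} \sqrt{2}\right) = 1 \left(2 - 49^{2} - 245 - 5 i \sqrt{2} - i 49 \sqrt{2}\right) = 1 \left(2 - 2401 - 245 - 5 i \sqrt{2} - 49 i \sqrt{2}\right) = 1 \left(-2644 - 54 i \sqrt{2}\right) = -2644 - 54 i \sqrt{2}$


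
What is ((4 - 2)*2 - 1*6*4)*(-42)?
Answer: 840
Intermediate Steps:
((4 - 2)*2 - 1*6*4)*(-42) = (2*2 - 6*4)*(-42) = (4 - 24)*(-42) = -20*(-42) = 840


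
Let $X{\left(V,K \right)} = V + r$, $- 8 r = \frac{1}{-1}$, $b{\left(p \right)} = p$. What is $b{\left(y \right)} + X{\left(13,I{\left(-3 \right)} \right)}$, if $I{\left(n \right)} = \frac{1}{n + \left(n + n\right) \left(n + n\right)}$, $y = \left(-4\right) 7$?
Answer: $- \frac{119}{8} \approx -14.875$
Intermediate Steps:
$y = -28$
$r = \frac{1}{8}$ ($r = - \frac{1}{8 \left(-1\right)} = \left(- \frac{1}{8}\right) \left(-1\right) = \frac{1}{8} \approx 0.125$)
$I{\left(n \right)} = \frac{1}{n + 4 n^{2}}$ ($I{\left(n \right)} = \frac{1}{n + 2 n 2 n} = \frac{1}{n + 4 n^{2}}$)
$X{\left(V,K \right)} = \frac{1}{8} + V$ ($X{\left(V,K \right)} = V + \frac{1}{8} = \frac{1}{8} + V$)
$b{\left(y \right)} + X{\left(13,I{\left(-3 \right)} \right)} = -28 + \left(\frac{1}{8} + 13\right) = -28 + \frac{105}{8} = - \frac{119}{8}$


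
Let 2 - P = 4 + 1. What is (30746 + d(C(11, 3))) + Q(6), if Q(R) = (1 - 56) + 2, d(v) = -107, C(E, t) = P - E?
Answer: 30586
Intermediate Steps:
P = -3 (P = 2 - (4 + 1) = 2 - 1*5 = 2 - 5 = -3)
C(E, t) = -3 - E
Q(R) = -53 (Q(R) = -55 + 2 = -53)
(30746 + d(C(11, 3))) + Q(6) = (30746 - 107) - 53 = 30639 - 53 = 30586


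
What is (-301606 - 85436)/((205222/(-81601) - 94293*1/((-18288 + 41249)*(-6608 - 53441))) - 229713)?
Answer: 21773094551272118769/12922674090396986161 ≈ 1.6849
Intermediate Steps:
(-301606 - 85436)/((205222/(-81601) - 94293*1/((-18288 + 41249)*(-6608 - 53441))) - 229713) = -387042/((205222*(-1/81601) - 94293/(22961*(-60049))) - 229713) = -387042/((-205222/81601 - 94293/(-1378785089)) - 229713) = -387042/((-205222/81601 - 94293*(-1/1378785089)) - 229713) = -387042/((-205222/81601 + 94293/1378785089) - 229713) = -387042/(-282949339131665/112510242047489 - 229713) = -387042/(-25845348180793972322/112510242047489) = -387042*(-112510242047489/25845348180793972322) = 21773094551272118769/12922674090396986161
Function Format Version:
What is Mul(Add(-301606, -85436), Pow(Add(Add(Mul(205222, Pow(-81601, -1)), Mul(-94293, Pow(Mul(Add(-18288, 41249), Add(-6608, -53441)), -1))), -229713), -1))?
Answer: Rational(21773094551272118769, 12922674090396986161) ≈ 1.6849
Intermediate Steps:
Mul(Add(-301606, -85436), Pow(Add(Add(Mul(205222, Pow(-81601, -1)), Mul(-94293, Pow(Mul(Add(-18288, 41249), Add(-6608, -53441)), -1))), -229713), -1)) = Mul(-387042, Pow(Add(Add(Mul(205222, Rational(-1, 81601)), Mul(-94293, Pow(Mul(22961, -60049), -1))), -229713), -1)) = Mul(-387042, Pow(Add(Add(Rational(-205222, 81601), Mul(-94293, Pow(-1378785089, -1))), -229713), -1)) = Mul(-387042, Pow(Add(Add(Rational(-205222, 81601), Mul(-94293, Rational(-1, 1378785089))), -229713), -1)) = Mul(-387042, Pow(Add(Add(Rational(-205222, 81601), Rational(94293, 1378785089)), -229713), -1)) = Mul(-387042, Pow(Add(Rational(-282949339131665, 112510242047489), -229713), -1)) = Mul(-387042, Pow(Rational(-25845348180793972322, 112510242047489), -1)) = Mul(-387042, Rational(-112510242047489, 25845348180793972322)) = Rational(21773094551272118769, 12922674090396986161)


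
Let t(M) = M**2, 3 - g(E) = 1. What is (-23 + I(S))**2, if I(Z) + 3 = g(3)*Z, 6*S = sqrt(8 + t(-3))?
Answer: (78 - sqrt(17))**2/9 ≈ 606.42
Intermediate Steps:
g(E) = 2 (g(E) = 3 - 1*1 = 3 - 1 = 2)
S = sqrt(17)/6 (S = sqrt(8 + (-3)**2)/6 = sqrt(8 + 9)/6 = sqrt(17)/6 ≈ 0.68718)
I(Z) = -3 + 2*Z
(-23 + I(S))**2 = (-23 + (-3 + 2*(sqrt(17)/6)))**2 = (-23 + (-3 + sqrt(17)/3))**2 = (-26 + sqrt(17)/3)**2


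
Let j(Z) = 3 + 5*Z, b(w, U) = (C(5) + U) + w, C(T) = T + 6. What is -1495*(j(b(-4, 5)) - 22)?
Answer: -61295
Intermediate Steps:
C(T) = 6 + T
b(w, U) = 11 + U + w (b(w, U) = ((6 + 5) + U) + w = (11 + U) + w = 11 + U + w)
-1495*(j(b(-4, 5)) - 22) = -1495*((3 + 5*(11 + 5 - 4)) - 22) = -1495*((3 + 5*12) - 22) = -1495*((3 + 60) - 22) = -1495*(63 - 22) = -1495*41 = -61295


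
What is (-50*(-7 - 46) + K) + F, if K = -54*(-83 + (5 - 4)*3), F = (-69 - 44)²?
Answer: 19739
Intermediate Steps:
F = 12769 (F = (-113)² = 12769)
K = 4320 (K = -54*(-83 + 1*3) = -54*(-83 + 3) = -54*(-80) = 4320)
(-50*(-7 - 46) + K) + F = (-50*(-7 - 46) + 4320) + 12769 = (-50*(-53) + 4320) + 12769 = (2650 + 4320) + 12769 = 6970 + 12769 = 19739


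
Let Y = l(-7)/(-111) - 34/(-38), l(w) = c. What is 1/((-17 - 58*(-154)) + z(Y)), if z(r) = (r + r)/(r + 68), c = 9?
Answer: 6047/53909148 ≈ 0.00011217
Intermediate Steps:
l(w) = 9
Y = 572/703 (Y = 9/(-111) - 34/(-38) = 9*(-1/111) - 34*(-1/38) = -3/37 + 17/19 = 572/703 ≈ 0.81366)
z(r) = 2*r/(68 + r) (z(r) = (2*r)/(68 + r) = 2*r/(68 + r))
1/((-17 - 58*(-154)) + z(Y)) = 1/((-17 - 58*(-154)) + 2*(572/703)/(68 + 572/703)) = 1/((-17 + 8932) + 2*(572/703)/(48376/703)) = 1/(8915 + 2*(572/703)*(703/48376)) = 1/(8915 + 143/6047) = 1/(53909148/6047) = 6047/53909148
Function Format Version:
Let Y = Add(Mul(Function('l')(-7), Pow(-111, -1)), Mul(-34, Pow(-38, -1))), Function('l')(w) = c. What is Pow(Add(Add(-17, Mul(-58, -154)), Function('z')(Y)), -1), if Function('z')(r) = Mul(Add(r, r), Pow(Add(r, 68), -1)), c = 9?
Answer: Rational(6047, 53909148) ≈ 0.00011217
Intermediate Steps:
Function('l')(w) = 9
Y = Rational(572, 703) (Y = Add(Mul(9, Pow(-111, -1)), Mul(-34, Pow(-38, -1))) = Add(Mul(9, Rational(-1, 111)), Mul(-34, Rational(-1, 38))) = Add(Rational(-3, 37), Rational(17, 19)) = Rational(572, 703) ≈ 0.81366)
Function('z')(r) = Mul(2, r, Pow(Add(68, r), -1)) (Function('z')(r) = Mul(Mul(2, r), Pow(Add(68, r), -1)) = Mul(2, r, Pow(Add(68, r), -1)))
Pow(Add(Add(-17, Mul(-58, -154)), Function('z')(Y)), -1) = Pow(Add(Add(-17, Mul(-58, -154)), Mul(2, Rational(572, 703), Pow(Add(68, Rational(572, 703)), -1))), -1) = Pow(Add(Add(-17, 8932), Mul(2, Rational(572, 703), Pow(Rational(48376, 703), -1))), -1) = Pow(Add(8915, Mul(2, Rational(572, 703), Rational(703, 48376))), -1) = Pow(Add(8915, Rational(143, 6047)), -1) = Pow(Rational(53909148, 6047), -1) = Rational(6047, 53909148)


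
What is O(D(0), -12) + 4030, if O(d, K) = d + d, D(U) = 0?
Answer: 4030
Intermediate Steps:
O(d, K) = 2*d
O(D(0), -12) + 4030 = 2*0 + 4030 = 0 + 4030 = 4030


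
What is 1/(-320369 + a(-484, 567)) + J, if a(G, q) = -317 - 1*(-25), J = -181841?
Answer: -58309316902/320661 ≈ -1.8184e+5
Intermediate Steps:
a(G, q) = -292 (a(G, q) = -317 + 25 = -292)
1/(-320369 + a(-484, 567)) + J = 1/(-320369 - 292) - 181841 = 1/(-320661) - 181841 = -1/320661 - 181841 = -58309316902/320661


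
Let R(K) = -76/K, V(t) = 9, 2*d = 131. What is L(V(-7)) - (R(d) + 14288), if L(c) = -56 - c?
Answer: -1880091/131 ≈ -14352.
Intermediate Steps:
d = 131/2 (d = (½)*131 = 131/2 ≈ 65.500)
L(V(-7)) - (R(d) + 14288) = (-56 - 1*9) - (-76/131/2 + 14288) = (-56 - 9) - (-76*2/131 + 14288) = -65 - (-152/131 + 14288) = -65 - 1*1871576/131 = -65 - 1871576/131 = -1880091/131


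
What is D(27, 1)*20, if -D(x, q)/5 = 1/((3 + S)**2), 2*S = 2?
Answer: -25/4 ≈ -6.2500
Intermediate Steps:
S = 1 (S = (1/2)*2 = 1)
D(x, q) = -5/16 (D(x, q) = -5/(3 + 1)**2 = -5/(4**2) = -5/16)
D(27, 1)*20 = -5/16*20 = -25/4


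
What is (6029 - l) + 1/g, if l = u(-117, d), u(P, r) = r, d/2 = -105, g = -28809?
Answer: 179739350/28809 ≈ 6239.0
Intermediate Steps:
d = -210 (d = 2*(-105) = -210)
l = -210
(6029 - l) + 1/g = (6029 - 1*(-210)) + 1/(-28809) = (6029 + 210) - 1/28809 = 6239 - 1/28809 = 179739350/28809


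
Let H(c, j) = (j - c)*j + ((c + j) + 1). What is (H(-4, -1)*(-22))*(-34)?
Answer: -5236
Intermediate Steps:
H(c, j) = 1 + c + j + j*(j - c) (H(c, j) = j*(j - c) + (1 + c + j) = 1 + c + j + j*(j - c))
(H(-4, -1)*(-22))*(-34) = ((1 - 4 - 1 + (-1)² - 1*(-4)*(-1))*(-22))*(-34) = ((1 - 4 - 1 + 1 - 4)*(-22))*(-34) = -7*(-22)*(-34) = 154*(-34) = -5236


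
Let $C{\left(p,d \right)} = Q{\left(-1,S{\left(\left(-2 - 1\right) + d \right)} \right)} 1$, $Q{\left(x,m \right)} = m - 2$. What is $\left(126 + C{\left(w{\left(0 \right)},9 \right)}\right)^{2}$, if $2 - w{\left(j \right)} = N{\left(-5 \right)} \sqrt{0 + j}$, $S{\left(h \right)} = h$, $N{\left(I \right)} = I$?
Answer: $16900$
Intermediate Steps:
$Q{\left(x,m \right)} = -2 + m$ ($Q{\left(x,m \right)} = m - 2 = -2 + m$)
$w{\left(j \right)} = 2 + 5 \sqrt{j}$ ($w{\left(j \right)} = 2 - - 5 \sqrt{0 + j} = 2 - - 5 \sqrt{j} = 2 + 5 \sqrt{j}$)
$C{\left(p,d \right)} = -5 + d$ ($C{\left(p,d \right)} = \left(-2 + \left(\left(-2 - 1\right) + d\right)\right) 1 = \left(-2 + \left(-3 + d\right)\right) 1 = \left(-5 + d\right) 1 = -5 + d$)
$\left(126 + C{\left(w{\left(0 \right)},9 \right)}\right)^{2} = \left(126 + \left(-5 + 9\right)\right)^{2} = \left(126 + 4\right)^{2} = 130^{2} = 16900$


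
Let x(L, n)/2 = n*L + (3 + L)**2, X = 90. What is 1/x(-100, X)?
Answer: 1/818 ≈ 0.0012225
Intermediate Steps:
x(L, n) = 2*(3 + L)**2 + 2*L*n (x(L, n) = 2*(n*L + (3 + L)**2) = 2*(L*n + (3 + L)**2) = 2*((3 + L)**2 + L*n) = 2*(3 + L)**2 + 2*L*n)
1/x(-100, X) = 1/(2*(3 - 100)**2 + 2*(-100)*90) = 1/(2*(-97)**2 - 18000) = 1/(2*9409 - 18000) = 1/(18818 - 18000) = 1/818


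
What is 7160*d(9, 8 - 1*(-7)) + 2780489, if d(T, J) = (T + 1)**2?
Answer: 3496489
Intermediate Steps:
d(T, J) = (1 + T)**2
7160*d(9, 8 - 1*(-7)) + 2780489 = 7160*(1 + 9)**2 + 2780489 = 7160*10**2 + 2780489 = 7160*100 + 2780489 = 716000 + 2780489 = 3496489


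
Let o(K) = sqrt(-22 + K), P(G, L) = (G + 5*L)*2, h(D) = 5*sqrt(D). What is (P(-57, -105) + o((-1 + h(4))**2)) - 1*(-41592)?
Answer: 40428 + sqrt(59) ≈ 40436.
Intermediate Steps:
P(G, L) = 2*G + 10*L
(P(-57, -105) + o((-1 + h(4))**2)) - 1*(-41592) = ((2*(-57) + 10*(-105)) + sqrt(-22 + (-1 + 5*sqrt(4))**2)) - 1*(-41592) = ((-114 - 1050) + sqrt(-22 + (-1 + 5*2)**2)) + 41592 = (-1164 + sqrt(-22 + (-1 + 10)**2)) + 41592 = (-1164 + sqrt(-22 + 9**2)) + 41592 = (-1164 + sqrt(-22 + 81)) + 41592 = (-1164 + sqrt(59)) + 41592 = 40428 + sqrt(59)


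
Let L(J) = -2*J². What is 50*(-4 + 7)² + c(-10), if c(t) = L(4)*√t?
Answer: 450 - 32*I*√10 ≈ 450.0 - 101.19*I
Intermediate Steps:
c(t) = -32*√t (c(t) = (-2*4²)*√t = (-2*16)*√t = -32*√t)
50*(-4 + 7)² + c(-10) = 50*(-4 + 7)² - 32*I*√10 = 50*3² - 32*I*√10 = 50*9 - 32*I*√10 = 450 - 32*I*√10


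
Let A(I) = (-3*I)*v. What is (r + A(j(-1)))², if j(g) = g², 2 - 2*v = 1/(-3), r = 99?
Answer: 36481/4 ≈ 9120.3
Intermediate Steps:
v = 7/6 (v = 1 - ½/(-3) = 1 - ½*(-⅓) = 1 + ⅙ = 7/6 ≈ 1.1667)
A(I) = -7*I/2 (A(I) = -3*I*(7/6) = -7*I/2)
(r + A(j(-1)))² = (99 - 7/2*(-1)²)² = (99 - 7/2*1)² = (99 - 7/2)² = (191/2)² = 36481/4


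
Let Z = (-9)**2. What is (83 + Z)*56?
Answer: 9184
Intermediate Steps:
Z = 81
(83 + Z)*56 = (83 + 81)*56 = 164*56 = 9184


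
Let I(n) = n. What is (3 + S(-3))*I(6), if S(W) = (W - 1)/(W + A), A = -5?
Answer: 21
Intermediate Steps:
S(W) = (-1 + W)/(-5 + W) (S(W) = (W - 1)/(W - 5) = (-1 + W)/(-5 + W))
(3 + S(-3))*I(6) = (3 + (-1 - 3)/(-5 - 3))*6 = (3 - 4/(-8))*6 = (3 - 1/8*(-4))*6 = (3 + 1/2)*6 = (7/2)*6 = 21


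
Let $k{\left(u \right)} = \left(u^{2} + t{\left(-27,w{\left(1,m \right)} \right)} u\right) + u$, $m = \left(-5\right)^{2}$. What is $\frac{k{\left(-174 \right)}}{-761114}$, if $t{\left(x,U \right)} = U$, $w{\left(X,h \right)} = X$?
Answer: $- \frac{14964}{380557} \approx -0.039321$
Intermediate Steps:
$m = 25$
$k{\left(u \right)} = u^{2} + 2 u$ ($k{\left(u \right)} = \left(u^{2} + 1 u\right) + u = \left(u^{2} + u\right) + u = \left(u + u^{2}\right) + u = u^{2} + 2 u$)
$\frac{k{\left(-174 \right)}}{-761114} = \frac{\left(-174\right) \left(2 - 174\right)}{-761114} = \left(-174\right) \left(-172\right) \left(- \frac{1}{761114}\right) = 29928 \left(- \frac{1}{761114}\right) = - \frac{14964}{380557}$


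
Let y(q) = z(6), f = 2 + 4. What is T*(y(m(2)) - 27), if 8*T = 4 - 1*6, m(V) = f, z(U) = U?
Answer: 21/4 ≈ 5.2500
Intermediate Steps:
f = 6
m(V) = 6
T = -¼ (T = (4 - 1*6)/8 = (4 - 6)/8 = (⅛)*(-2) = -¼ ≈ -0.25000)
y(q) = 6
T*(y(m(2)) - 27) = -(6 - 27)/4 = -¼*(-21) = 21/4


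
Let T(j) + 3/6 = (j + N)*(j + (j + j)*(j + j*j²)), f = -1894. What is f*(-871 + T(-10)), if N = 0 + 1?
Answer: 345809361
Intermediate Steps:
N = 1
T(j) = -½ + (1 + j)*(j + 2*j*(j + j³)) (T(j) = -½ + (j + 1)*(j + (j + j)*(j + j*j²)) = -½ + (1 + j)*(j + (2*j)*(j + j³)) = -½ + (1 + j)*(j + 2*j*(j + j³)))
f*(-871 + T(-10)) = -1894*(-871 + (-½ - 10 + 2*(-10)³ + 2*(-10)⁴ + 2*(-10)⁵ + 3*(-10)²)) = -1894*(-871 + (-½ - 10 + 2*(-1000) + 2*10000 + 2*(-100000) + 3*100)) = -1894*(-871 + (-½ - 10 - 2000 + 20000 - 200000 + 300)) = -1894*(-871 - 363421/2) = -1894*(-365163/2) = 345809361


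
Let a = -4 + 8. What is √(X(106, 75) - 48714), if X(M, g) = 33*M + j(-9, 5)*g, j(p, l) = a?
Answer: 2*I*√11229 ≈ 211.93*I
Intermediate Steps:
a = 4
j(p, l) = 4
X(M, g) = 4*g + 33*M (X(M, g) = 33*M + 4*g = 4*g + 33*M)
√(X(106, 75) - 48714) = √((4*75 + 33*106) - 48714) = √((300 + 3498) - 48714) = √(3798 - 48714) = √(-44916) = 2*I*√11229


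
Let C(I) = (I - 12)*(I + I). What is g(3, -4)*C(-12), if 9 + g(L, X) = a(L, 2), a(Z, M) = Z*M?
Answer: -1728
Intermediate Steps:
a(Z, M) = M*Z
g(L, X) = -9 + 2*L
C(I) = 2*I*(-12 + I) (C(I) = (-12 + I)*(2*I) = 2*I*(-12 + I))
g(3, -4)*C(-12) = (-9 + 2*3)*(2*(-12)*(-12 - 12)) = (-9 + 6)*(2*(-12)*(-24)) = -3*576 = -1728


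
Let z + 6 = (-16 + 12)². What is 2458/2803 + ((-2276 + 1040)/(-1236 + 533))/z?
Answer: 10372124/9852545 ≈ 1.0527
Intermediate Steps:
z = 10 (z = -6 + (-16 + 12)² = -6 + (-4)² = -6 + 16 = 10)
2458/2803 + ((-2276 + 1040)/(-1236 + 533))/z = 2458/2803 + ((-2276 + 1040)/(-1236 + 533))/10 = 2458*(1/2803) - 1236/(-703)*(⅒) = 2458/2803 - 1236*(-1/703)*(⅒) = 2458/2803 + (1236/703)*(⅒) = 2458/2803 + 618/3515 = 10372124/9852545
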